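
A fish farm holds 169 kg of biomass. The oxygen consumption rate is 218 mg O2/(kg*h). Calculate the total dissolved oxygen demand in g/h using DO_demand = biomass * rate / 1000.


Total O2 consumption (mg/h) = 169 kg * 218 mg/(kg*h) = 36842 mg/h
Convert to g/h: 36842 / 1000 = 36.842 g/h

36.842 g/h


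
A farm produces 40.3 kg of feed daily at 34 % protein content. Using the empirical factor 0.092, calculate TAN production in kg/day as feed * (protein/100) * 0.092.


Protein in feed = 40.3 * 34/100 = 13.702 kg/day
TAN = protein * 0.092 = 13.702 * 0.092 = 1.260584 kg/day

1.260584 kg/day


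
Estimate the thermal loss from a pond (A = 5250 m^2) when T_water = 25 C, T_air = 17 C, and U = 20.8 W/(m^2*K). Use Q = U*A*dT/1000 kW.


Temperature difference dT = 25 - 17 = 8 K
Heat loss (W) = U * A * dT = 20.8 * 5250 * 8 = 873600 W
Convert to kW: 873600 / 1000 = 873.6 kW

873.6 kW


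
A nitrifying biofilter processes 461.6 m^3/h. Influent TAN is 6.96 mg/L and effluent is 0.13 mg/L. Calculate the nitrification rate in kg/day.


Concentration drop: TAN_in - TAN_out = 6.96 - 0.13 = 6.83 mg/L
Hourly TAN removed = Q * dTAN = 461.6 m^3/h * 6.83 mg/L = 3152.728 g/h  (m^3/h * mg/L = g/h)
Daily TAN removed = 3152.728 * 24 = 75665.472 g/day
Convert to kg/day: 75665.472 / 1000 = 75.665472 kg/day

75.665472 kg/day


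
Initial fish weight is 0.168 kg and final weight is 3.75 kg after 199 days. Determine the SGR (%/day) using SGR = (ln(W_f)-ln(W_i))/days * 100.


ln(W_f) = ln(3.75) = 1.3217558
ln(W_i) = ln(0.168) = -1.7837913
ln(W_f) - ln(W_i) = 1.3217558 - -1.7837913 = 3.1055471
SGR = 3.1055471 / 199 * 100 = 1.56058 %/day

1.56058 %/day


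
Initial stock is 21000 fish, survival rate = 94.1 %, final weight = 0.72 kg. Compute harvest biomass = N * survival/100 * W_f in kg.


Survivors = 21000 * 94.1/100 = 19761 fish
Harvest biomass = survivors * W_f = 19761 * 0.72 = 14227.92 kg

14227.92 kg


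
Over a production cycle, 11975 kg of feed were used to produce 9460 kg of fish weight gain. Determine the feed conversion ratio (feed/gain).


FCR = feed consumed / weight gained
FCR = 11975 kg / 9460 kg = 1.26586

1.26586


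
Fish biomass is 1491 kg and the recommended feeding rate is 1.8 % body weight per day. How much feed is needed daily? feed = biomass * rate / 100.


Feeding rate fraction = 1.8% / 100 = 0.018
Daily feed = 1491 kg * 0.018 = 26.838 kg/day

26.838 kg/day


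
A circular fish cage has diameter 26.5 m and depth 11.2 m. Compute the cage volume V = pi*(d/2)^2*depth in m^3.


r = d/2 = 26.5/2 = 13.25 m
Base area = pi*r^2 = pi*13.25^2 = 551.54586 m^2
Volume = 551.54586 * 11.2 = 6177.31 m^3

6177.31 m^3


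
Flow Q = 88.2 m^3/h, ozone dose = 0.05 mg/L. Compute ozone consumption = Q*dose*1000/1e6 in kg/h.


O3 demand (mg/h) = Q * dose * 1000 = 88.2 * 0.05 * 1000 = 4410 mg/h
Convert mg to kg: 4410 / 1e6 = 0.00441 kg/h

0.00441 kg/h


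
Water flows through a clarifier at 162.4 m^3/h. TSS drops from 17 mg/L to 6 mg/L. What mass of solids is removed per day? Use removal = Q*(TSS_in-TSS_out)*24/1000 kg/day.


Concentration drop: TSS_in - TSS_out = 17 - 6 = 11 mg/L
Hourly solids removed = Q * dTSS = 162.4 m^3/h * 11 mg/L = 1786.4 g/h  (m^3/h * mg/L = g/h)
Daily solids removed = 1786.4 * 24 = 42873.6 g/day
Convert g to kg: 42873.6 / 1000 = 42.8736 kg/day

42.8736 kg/day


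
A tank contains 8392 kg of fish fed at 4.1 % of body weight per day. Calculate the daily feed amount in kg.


Feeding rate fraction = 4.1% / 100 = 0.041
Daily feed = 8392 kg * 0.041 = 344.072 kg/day

344.072 kg/day


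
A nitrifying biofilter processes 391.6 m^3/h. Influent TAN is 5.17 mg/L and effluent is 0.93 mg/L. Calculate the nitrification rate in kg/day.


Concentration drop: TAN_in - TAN_out = 5.17 - 0.93 = 4.24 mg/L
Hourly TAN removed = Q * dTAN = 391.6 m^3/h * 4.24 mg/L = 1660.384 g/h  (m^3/h * mg/L = g/h)
Daily TAN removed = 1660.384 * 24 = 39849.216 g/day
Convert to kg/day: 39849.216 / 1000 = 39.849216 kg/day

39.849216 kg/day


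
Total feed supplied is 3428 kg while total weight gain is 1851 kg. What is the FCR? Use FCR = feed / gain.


FCR = feed consumed / weight gained
FCR = 3428 kg / 1851 kg = 1.85197

1.85197


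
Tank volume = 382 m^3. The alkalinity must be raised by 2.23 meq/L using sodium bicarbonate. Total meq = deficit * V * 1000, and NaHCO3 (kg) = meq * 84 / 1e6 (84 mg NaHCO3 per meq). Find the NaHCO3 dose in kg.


Tank volume in L = 382 m^3 * 1000 = 382000 L
Total meq required = 2.23 meq/L * 382000 L = 851860 meq
NaHCO3 mass = 851860 meq * 84 mg/meq / 1e6 = 71.5562 kg

71.5562 kg


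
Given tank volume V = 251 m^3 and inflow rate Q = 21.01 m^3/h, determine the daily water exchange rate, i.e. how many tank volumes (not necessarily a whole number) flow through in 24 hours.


Daily flow volume = 21.01 m^3/h * 24 h = 504.24 m^3/day
Exchanges = daily flow / tank volume = 504.24 / 251 = 2.00892 exchanges/day

2.00892 exchanges/day


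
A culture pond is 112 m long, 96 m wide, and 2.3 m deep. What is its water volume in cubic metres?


Base area = L * W = 112 * 96 = 10752 m^2
Volume = area * depth = 10752 * 2.3 = 24729.6 m^3

24729.6 m^3


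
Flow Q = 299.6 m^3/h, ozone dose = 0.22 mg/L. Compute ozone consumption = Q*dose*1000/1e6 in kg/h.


O3 demand (mg/h) = Q * dose * 1000 = 299.6 * 0.22 * 1000 = 65912 mg/h
Convert mg to kg: 65912 / 1e6 = 0.065912 kg/h

0.065912 kg/h


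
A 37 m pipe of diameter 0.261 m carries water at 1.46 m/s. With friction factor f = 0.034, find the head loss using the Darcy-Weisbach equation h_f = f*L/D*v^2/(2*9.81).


v^2 = 1.46^2 = 2.1316 m^2/s^2
L/D = 37/0.261 = 141.76245
h_f = f*(L/D)*v^2/(2g) = 0.034 * 141.76245 * 2.1316 / 19.62 = 0.523657 m

0.523657 m


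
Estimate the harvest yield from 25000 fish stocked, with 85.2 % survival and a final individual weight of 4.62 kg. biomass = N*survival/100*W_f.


Survivors = 25000 * 85.2/100 = 21300 fish
Harvest biomass = survivors * W_f = 21300 * 4.62 = 98406 kg

98406 kg


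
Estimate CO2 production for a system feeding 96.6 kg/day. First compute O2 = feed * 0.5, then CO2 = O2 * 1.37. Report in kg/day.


O2 = 96.6 * 0.5 = 48.3
CO2 = 48.3 * 1.37 = 66.171

66.171 kg/day


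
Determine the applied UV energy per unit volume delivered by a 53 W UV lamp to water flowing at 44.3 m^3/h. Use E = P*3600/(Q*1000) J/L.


Energy delivered per hour = 53 W * 3600 s = 190800 J/h
Volume treated per hour = 44.3 m^3/h * 1000 = 44300 L/h
dose = 190800 / 44300 = 4.307 J/L

4.307 J/L


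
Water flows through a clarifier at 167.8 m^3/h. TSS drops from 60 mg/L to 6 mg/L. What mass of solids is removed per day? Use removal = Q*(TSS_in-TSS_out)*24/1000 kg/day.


Concentration drop: TSS_in - TSS_out = 60 - 6 = 54 mg/L
Hourly solids removed = Q * dTSS = 167.8 m^3/h * 54 mg/L = 9061.2 g/h  (m^3/h * mg/L = g/h)
Daily solids removed = 9061.2 * 24 = 217468.8 g/day
Convert g to kg: 217468.8 / 1000 = 217.4688 kg/day

217.4688 kg/day


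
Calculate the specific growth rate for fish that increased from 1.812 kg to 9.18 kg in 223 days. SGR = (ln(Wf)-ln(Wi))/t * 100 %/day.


ln(W_f) = ln(9.18) = 2.2170272
ln(W_i) = ln(1.812) = 0.59443121
ln(W_f) - ln(W_i) = 2.2170272 - 0.59443121 = 1.622596
SGR = 1.622596 / 223 * 100 = 0.727622 %/day

0.727622 %/day


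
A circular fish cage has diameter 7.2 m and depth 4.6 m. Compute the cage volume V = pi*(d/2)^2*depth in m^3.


r = d/2 = 7.2/2 = 3.6 m
Base area = pi*r^2 = pi*3.6^2 = 40.715041 m^2
Volume = 40.715041 * 4.6 = 187.289 m^3

187.289 m^3


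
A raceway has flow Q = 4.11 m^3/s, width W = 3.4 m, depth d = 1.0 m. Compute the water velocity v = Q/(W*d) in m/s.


Cross-sectional area = W * d = 3.4 * 1.0 = 3.4 m^2
Velocity = Q / A = 4.11 / 3.4 = 1.20882 m/s

1.20882 m/s


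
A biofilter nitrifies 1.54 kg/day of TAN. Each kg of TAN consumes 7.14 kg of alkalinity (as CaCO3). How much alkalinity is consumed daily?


Alkalinity factor: 7.14 kg CaCO3 consumed per kg TAN nitrified
alk = 1.54 kg TAN * 7.14 = 10.9956 kg CaCO3/day

10.9956 kg CaCO3/day


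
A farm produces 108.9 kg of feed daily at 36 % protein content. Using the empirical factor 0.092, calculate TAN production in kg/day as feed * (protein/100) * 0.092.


Protein in feed = 108.9 * 36/100 = 39.204 kg/day
TAN = protein * 0.092 = 39.204 * 0.092 = 3.606768 kg/day

3.606768 kg/day


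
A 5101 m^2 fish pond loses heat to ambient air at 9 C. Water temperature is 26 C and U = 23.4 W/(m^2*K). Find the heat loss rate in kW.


Temperature difference dT = 26 - 9 = 17 K
Heat loss (W) = U * A * dT = 23.4 * 5101 * 17 = 2029177.8 W
Convert to kW: 2029177.8 / 1000 = 2029.1778 kW

2029.1778 kW


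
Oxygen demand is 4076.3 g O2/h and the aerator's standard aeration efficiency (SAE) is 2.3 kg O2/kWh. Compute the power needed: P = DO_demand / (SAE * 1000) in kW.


SAE in g O2/kWh = 2.3 * 1000 = 2300 g/kWh
P = DO_demand / SAE_g = 4076.3 / 2300 = 1.7723 kW

1.7723 kW


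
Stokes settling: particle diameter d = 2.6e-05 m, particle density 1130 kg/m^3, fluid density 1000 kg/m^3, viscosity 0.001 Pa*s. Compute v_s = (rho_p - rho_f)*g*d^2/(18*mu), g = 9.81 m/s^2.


Density difference: rho_p - rho_f = 1130 - 1000 = 130 kg/m^3
d^2 = (2.6e-05)^2 = 6.76e-10 m^2
Numerator = (rho_p - rho_f) * g * d^2 = 130 * 9.81 * 6.76e-10 = 8.621028e-07
Denominator = 18 * mu = 18 * 0.001 = 0.018
v_s = 8.621028e-07 / 0.018 = 4.78946e-05 m/s
Check: Re = rho_f * v_s * d / mu = 1000 * 4.78946e-05 * 2.6e-05 / 0.001 = 0.00125 < 1, so Stokes' law applies.

4.78946e-05 m/s


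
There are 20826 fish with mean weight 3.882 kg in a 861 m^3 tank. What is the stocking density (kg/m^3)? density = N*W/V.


Total biomass = 20826 fish * 3.882 kg = 80846.532 kg
Density = total biomass / volume = 80846.532 / 861 = 93.8984 kg/m^3

93.8984 kg/m^3


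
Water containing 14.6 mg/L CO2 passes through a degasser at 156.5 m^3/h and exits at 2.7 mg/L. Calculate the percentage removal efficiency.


CO2_out / CO2_in = 2.7 / 14.6 = 0.18493151
Fraction remaining = 0.18493151
efficiency = (1 - 0.18493151) * 100 = 81.5068 %

81.5068 %


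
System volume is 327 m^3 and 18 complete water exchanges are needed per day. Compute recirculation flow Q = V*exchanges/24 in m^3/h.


Daily recirculation volume = 327 m^3 * 18 = 5886 m^3/day
Flow rate Q = daily volume / 24 h = 5886 / 24 = 245.25 m^3/h

245.25 m^3/h


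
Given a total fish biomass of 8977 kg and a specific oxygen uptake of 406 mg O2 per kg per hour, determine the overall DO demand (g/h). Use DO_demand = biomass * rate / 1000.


Total O2 consumption (mg/h) = 8977 kg * 406 mg/(kg*h) = 3644662 mg/h
Convert to g/h: 3644662 / 1000 = 3644.662 g/h

3644.662 g/h


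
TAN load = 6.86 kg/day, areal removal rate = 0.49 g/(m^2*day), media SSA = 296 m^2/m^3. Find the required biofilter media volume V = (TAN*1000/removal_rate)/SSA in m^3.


A = 6.86*1000 / 0.49 = 14000 m^2
V = 14000 / 296 = 47.2973

47.2973 m^3


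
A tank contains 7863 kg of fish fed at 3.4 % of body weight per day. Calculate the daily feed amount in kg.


Feeding rate fraction = 3.4% / 100 = 0.034
Daily feed = 7863 kg * 0.034 = 267.342 kg/day

267.342 kg/day


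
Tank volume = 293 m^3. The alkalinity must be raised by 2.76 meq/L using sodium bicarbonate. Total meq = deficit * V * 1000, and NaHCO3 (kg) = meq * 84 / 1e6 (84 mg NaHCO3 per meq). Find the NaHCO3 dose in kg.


Tank volume in L = 293 m^3 * 1000 = 293000 L
Total meq required = 2.76 meq/L * 293000 L = 808680 meq
NaHCO3 mass = 808680 meq * 84 mg/meq / 1e6 = 67.9291 kg

67.9291 kg


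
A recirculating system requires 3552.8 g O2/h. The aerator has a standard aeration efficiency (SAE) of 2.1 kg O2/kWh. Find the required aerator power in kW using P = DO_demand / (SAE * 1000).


SAE in g O2/kWh = 2.1 * 1000 = 2100 g/kWh
P = DO_demand / SAE_g = 3552.8 / 2100 = 1.69181 kW

1.69181 kW


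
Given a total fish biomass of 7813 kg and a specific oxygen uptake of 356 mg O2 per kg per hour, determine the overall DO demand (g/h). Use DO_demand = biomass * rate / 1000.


Total O2 consumption (mg/h) = 7813 kg * 356 mg/(kg*h) = 2781428 mg/h
Convert to g/h: 2781428 / 1000 = 2781.428 g/h

2781.428 g/h


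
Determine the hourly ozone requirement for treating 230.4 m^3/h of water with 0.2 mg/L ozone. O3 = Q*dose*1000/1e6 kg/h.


O3 demand (mg/h) = Q * dose * 1000 = 230.4 * 0.2 * 1000 = 46080 mg/h
Convert mg to kg: 46080 / 1e6 = 0.04608 kg/h

0.04608 kg/h


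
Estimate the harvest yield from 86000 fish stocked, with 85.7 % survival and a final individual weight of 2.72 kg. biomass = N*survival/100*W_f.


Survivors = 86000 * 85.7/100 = 73702 fish
Harvest biomass = survivors * W_f = 73702 * 2.72 = 200469.44 kg

200469.44 kg


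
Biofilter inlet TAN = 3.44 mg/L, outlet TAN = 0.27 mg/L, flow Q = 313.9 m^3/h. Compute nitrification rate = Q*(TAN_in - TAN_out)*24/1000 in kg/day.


Concentration drop: TAN_in - TAN_out = 3.44 - 0.27 = 3.17 mg/L
Hourly TAN removed = Q * dTAN = 313.9 m^3/h * 3.17 mg/L = 995.063 g/h  (m^3/h * mg/L = g/h)
Daily TAN removed = 995.063 * 24 = 23881.512 g/day
Convert to kg/day: 23881.512 / 1000 = 23.881512 kg/day

23.881512 kg/day


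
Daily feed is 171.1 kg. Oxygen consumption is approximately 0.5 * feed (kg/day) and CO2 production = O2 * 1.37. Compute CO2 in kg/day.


O2 = 171.1 * 0.5 = 85.55
CO2 = 85.55 * 1.37 = 117.2035

117.2035 kg/day


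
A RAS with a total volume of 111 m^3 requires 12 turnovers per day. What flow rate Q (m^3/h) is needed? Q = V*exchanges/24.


Daily recirculation volume = 111 m^3 * 12 = 1332 m^3/day
Flow rate Q = daily volume / 24 h = 1332 / 24 = 55.5 m^3/h

55.5 m^3/h


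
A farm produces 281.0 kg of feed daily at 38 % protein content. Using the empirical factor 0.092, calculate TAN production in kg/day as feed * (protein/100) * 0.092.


Protein in feed = 281.0 * 38/100 = 106.78 kg/day
TAN = protein * 0.092 = 106.78 * 0.092 = 9.82376 kg/day

9.82376 kg/day


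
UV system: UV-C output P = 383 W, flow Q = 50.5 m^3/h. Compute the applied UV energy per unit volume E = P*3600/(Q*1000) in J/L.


Energy delivered per hour = 383 W * 3600 s = 1378800 J/h
Volume treated per hour = 50.5 m^3/h * 1000 = 50500 L/h
dose = 1378800 / 50500 = 27.303 J/L

27.303 J/L


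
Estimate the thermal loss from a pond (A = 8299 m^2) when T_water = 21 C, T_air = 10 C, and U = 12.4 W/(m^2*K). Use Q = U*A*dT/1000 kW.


Temperature difference dT = 21 - 10 = 11 K
Heat loss (W) = U * A * dT = 12.4 * 8299 * 11 = 1131983.6 W
Convert to kW: 1131983.6 / 1000 = 1131.9836 kW

1131.9836 kW


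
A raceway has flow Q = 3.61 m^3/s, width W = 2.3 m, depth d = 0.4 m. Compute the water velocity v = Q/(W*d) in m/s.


Cross-sectional area = W * d = 2.3 * 0.4 = 0.92 m^2
Velocity = Q / A = 3.61 / 0.92 = 3.92391 m/s

3.92391 m/s


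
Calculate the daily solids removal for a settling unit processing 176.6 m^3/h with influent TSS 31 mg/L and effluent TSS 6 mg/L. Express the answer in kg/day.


Concentration drop: TSS_in - TSS_out = 31 - 6 = 25 mg/L
Hourly solids removed = Q * dTSS = 176.6 m^3/h * 25 mg/L = 4415 g/h  (m^3/h * mg/L = g/h)
Daily solids removed = 4415 * 24 = 105960 g/day
Convert g to kg: 105960 / 1000 = 105.96 kg/day

105.96 kg/day


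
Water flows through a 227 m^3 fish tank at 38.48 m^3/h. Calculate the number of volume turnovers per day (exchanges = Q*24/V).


Daily flow volume = 38.48 m^3/h * 24 h = 923.52 m^3/day
Exchanges = daily flow / tank volume = 923.52 / 227 = 4.06837 exchanges/day

4.06837 exchanges/day


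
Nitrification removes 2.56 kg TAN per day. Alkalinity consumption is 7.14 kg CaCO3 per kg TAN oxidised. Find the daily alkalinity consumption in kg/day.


Alkalinity factor: 7.14 kg CaCO3 consumed per kg TAN nitrified
alk = 2.56 kg TAN * 7.14 = 18.2784 kg CaCO3/day

18.2784 kg CaCO3/day


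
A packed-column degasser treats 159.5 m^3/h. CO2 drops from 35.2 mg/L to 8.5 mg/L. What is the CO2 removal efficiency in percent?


CO2_out / CO2_in = 8.5 / 35.2 = 0.24147727
Fraction remaining = 0.24147727
efficiency = (1 - 0.24147727) * 100 = 75.8523 %

75.8523 %


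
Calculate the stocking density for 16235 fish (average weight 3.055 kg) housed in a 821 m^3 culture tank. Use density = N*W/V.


Total biomass = 16235 fish * 3.055 kg = 49597.925 kg
Density = total biomass / volume = 49597.925 / 821 = 60.4116 kg/m^3

60.4116 kg/m^3


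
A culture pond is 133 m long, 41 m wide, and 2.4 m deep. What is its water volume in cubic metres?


Base area = L * W = 133 * 41 = 5453 m^2
Volume = area * depth = 5453 * 2.4 = 13087.2 m^3

13087.2 m^3


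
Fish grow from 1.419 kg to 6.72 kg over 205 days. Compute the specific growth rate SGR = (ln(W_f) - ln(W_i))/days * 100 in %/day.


ln(W_f) = ln(6.72) = 1.9050882
ln(W_i) = ln(1.419) = 0.3499524
ln(W_f) - ln(W_i) = 1.9050882 - 0.3499524 = 1.5551358
SGR = 1.5551358 / 205 * 100 = 0.758603 %/day

0.758603 %/day


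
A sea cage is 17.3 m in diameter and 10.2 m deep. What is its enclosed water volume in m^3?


r = d/2 = 17.3/2 = 8.65 m
Base area = pi*r^2 = pi*8.65^2 = 235.06182 m^2
Volume = 235.06182 * 10.2 = 2397.63 m^3

2397.63 m^3


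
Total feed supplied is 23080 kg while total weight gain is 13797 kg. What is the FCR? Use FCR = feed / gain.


FCR = feed consumed / weight gained
FCR = 23080 kg / 13797 kg = 1.67283

1.67283


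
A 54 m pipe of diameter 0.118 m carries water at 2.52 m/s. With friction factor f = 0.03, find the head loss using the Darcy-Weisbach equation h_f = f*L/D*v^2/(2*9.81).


v^2 = 2.52^2 = 6.3504 m^2/s^2
L/D = 54/0.118 = 457.62712
h_f = f*(L/D)*v^2/(2g) = 0.03 * 457.62712 * 6.3504 / 19.62 = 4.4436 m

4.4436 m


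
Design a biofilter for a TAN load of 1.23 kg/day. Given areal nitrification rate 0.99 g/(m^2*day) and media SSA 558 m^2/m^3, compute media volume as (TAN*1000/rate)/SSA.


A = 1.23*1000 / 0.99 = 1242.4242 m^2
V = 1242.4242 / 558 = 2.22657

2.22657 m^3


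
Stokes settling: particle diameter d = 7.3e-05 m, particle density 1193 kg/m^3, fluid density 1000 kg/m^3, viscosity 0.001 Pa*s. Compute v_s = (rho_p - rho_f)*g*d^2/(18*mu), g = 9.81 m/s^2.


Density difference: rho_p - rho_f = 1193 - 1000 = 193 kg/m^3
d^2 = (7.3e-05)^2 = 5.329e-09 m^2
Numerator = (rho_p - rho_f) * g * d^2 = 193 * 9.81 * 5.329e-09 = 1.0089556e-05
Denominator = 18 * mu = 18 * 0.001 = 0.018
v_s = 1.0089556e-05 / 0.018 = 5.60531e-04 m/s
Check: Re = rho_f * v_s * d / mu = 1000 * 5.60531e-04 * 7.3e-05 / 0.001 = 0.0409 < 1, so Stokes' law applies.

5.60531e-04 m/s


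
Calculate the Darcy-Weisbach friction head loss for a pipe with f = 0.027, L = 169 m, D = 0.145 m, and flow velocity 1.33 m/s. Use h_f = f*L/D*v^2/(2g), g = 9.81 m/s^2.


v^2 = 1.33^2 = 1.7689 m^2/s^2
L/D = 169/0.145 = 1165.5172
h_f = f*(L/D)*v^2/(2g) = 0.027 * 1165.5172 * 1.7689 / 19.62 = 2.83718 m

2.83718 m


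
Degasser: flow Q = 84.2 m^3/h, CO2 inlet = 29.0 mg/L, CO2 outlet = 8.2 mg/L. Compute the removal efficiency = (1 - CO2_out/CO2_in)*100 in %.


CO2_out / CO2_in = 8.2 / 29.0 = 0.28275862
Fraction remaining = 0.28275862
efficiency = (1 - 0.28275862) * 100 = 71.7241 %

71.7241 %


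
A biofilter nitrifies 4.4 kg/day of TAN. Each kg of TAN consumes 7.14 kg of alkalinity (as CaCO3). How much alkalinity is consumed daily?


Alkalinity factor: 7.14 kg CaCO3 consumed per kg TAN nitrified
alk = 4.4 kg TAN * 7.14 = 31.416 kg CaCO3/day

31.416 kg CaCO3/day


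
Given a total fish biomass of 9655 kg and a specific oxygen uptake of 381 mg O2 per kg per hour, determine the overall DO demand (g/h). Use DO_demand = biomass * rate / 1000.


Total O2 consumption (mg/h) = 9655 kg * 381 mg/(kg*h) = 3678555 mg/h
Convert to g/h: 3678555 / 1000 = 3678.555 g/h

3678.555 g/h


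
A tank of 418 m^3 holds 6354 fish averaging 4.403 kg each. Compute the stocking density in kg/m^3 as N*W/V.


Total biomass = 6354 fish * 4.403 kg = 27976.662 kg
Density = total biomass / volume = 27976.662 / 418 = 66.9298 kg/m^3

66.9298 kg/m^3


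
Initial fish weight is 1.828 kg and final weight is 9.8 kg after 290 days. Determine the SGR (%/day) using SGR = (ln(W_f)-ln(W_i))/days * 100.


ln(W_f) = ln(9.8) = 2.2823824
ln(W_i) = ln(1.828) = 0.60322247
ln(W_f) - ln(W_i) = 2.2823824 - 0.60322247 = 1.6791599
SGR = 1.6791599 / 290 * 100 = 0.579021 %/day

0.579021 %/day


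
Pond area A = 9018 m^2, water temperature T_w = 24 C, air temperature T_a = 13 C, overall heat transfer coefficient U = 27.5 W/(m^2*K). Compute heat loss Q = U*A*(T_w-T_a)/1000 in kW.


Temperature difference dT = 24 - 13 = 11 K
Heat loss (W) = U * A * dT = 27.5 * 9018 * 11 = 2727945 W
Convert to kW: 2727945 / 1000 = 2727.945 kW

2727.945 kW


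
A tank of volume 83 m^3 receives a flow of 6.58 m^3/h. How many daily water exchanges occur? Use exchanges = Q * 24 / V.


Daily flow volume = 6.58 m^3/h * 24 h = 157.92 m^3/day
Exchanges = daily flow / tank volume = 157.92 / 83 = 1.90265 exchanges/day

1.90265 exchanges/day


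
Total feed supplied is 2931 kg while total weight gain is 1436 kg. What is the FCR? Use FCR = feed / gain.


FCR = feed consumed / weight gained
FCR = 2931 kg / 1436 kg = 2.04109

2.04109


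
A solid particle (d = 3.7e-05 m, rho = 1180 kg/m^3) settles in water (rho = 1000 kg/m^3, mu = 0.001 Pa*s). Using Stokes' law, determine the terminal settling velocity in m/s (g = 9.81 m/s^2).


Density difference: rho_p - rho_f = 1180 - 1000 = 180 kg/m^3
d^2 = (3.7e-05)^2 = 1.369e-09 m^2
Numerator = (rho_p - rho_f) * g * d^2 = 180 * 9.81 * 1.369e-09 = 2.4173802e-06
Denominator = 18 * mu = 18 * 0.001 = 0.018
v_s = 2.4173802e-06 / 0.018 = 1.34299e-04 m/s
Check: Re = rho_f * v_s * d / mu = 1000 * 1.34299e-04 * 3.7e-05 / 0.001 = 0.00497 < 1, so Stokes' law applies.

1.34299e-04 m/s


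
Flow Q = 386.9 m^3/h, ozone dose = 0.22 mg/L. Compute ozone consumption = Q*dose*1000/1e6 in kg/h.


O3 demand (mg/h) = Q * dose * 1000 = 386.9 * 0.22 * 1000 = 85118 mg/h
Convert mg to kg: 85118 / 1e6 = 0.085118 kg/h

0.085118 kg/h


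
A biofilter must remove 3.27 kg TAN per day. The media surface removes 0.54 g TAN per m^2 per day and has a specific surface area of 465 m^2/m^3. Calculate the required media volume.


A = 3.27*1000 / 0.54 = 6055.5556 m^2
V = 6055.5556 / 465 = 13.0227

13.0227 m^3


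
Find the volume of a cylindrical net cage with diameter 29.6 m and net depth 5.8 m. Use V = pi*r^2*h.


r = d/2 = 29.6/2 = 14.8 m
Base area = pi*r^2 = pi*14.8^2 = 688.13445 m^2
Volume = 688.13445 * 5.8 = 3991.18 m^3

3991.18 m^3


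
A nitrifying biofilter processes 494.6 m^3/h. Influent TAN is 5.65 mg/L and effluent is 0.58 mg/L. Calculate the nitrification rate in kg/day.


Concentration drop: TAN_in - TAN_out = 5.65 - 0.58 = 5.07 mg/L
Hourly TAN removed = Q * dTAN = 494.6 m^3/h * 5.07 mg/L = 2507.622 g/h  (m^3/h * mg/L = g/h)
Daily TAN removed = 2507.622 * 24 = 60182.928 g/day
Convert to kg/day: 60182.928 / 1000 = 60.182928 kg/day

60.182928 kg/day


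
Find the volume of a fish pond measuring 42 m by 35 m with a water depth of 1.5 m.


Base area = L * W = 42 * 35 = 1470 m^2
Volume = area * depth = 1470 * 1.5 = 2205 m^3

2205 m^3


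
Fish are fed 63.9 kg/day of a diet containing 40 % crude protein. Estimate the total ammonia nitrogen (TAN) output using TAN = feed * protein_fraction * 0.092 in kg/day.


Protein in feed = 63.9 * 40/100 = 25.56 kg/day
TAN = protein * 0.092 = 25.56 * 0.092 = 2.35152 kg/day

2.35152 kg/day


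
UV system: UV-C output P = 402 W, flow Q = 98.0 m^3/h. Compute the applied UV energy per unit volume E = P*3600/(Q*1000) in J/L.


Energy delivered per hour = 402 W * 3600 s = 1447200 J/h
Volume treated per hour = 98.0 m^3/h * 1000 = 98000 L/h
dose = 1447200 / 98000 = 14.7673 J/L

14.7673 J/L


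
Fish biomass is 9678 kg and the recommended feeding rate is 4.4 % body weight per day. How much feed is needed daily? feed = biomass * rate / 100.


Feeding rate fraction = 4.4% / 100 = 0.044
Daily feed = 9678 kg * 0.044 = 425.832 kg/day

425.832 kg/day


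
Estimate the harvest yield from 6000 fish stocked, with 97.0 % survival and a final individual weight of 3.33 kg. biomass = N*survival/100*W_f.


Survivors = 6000 * 97.0/100 = 5820 fish
Harvest biomass = survivors * W_f = 5820 * 3.33 = 19380.6 kg

19380.6 kg


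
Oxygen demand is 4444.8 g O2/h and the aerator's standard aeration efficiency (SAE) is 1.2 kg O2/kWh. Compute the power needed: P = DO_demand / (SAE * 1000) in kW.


SAE in g O2/kWh = 1.2 * 1000 = 1200 g/kWh
P = DO_demand / SAE_g = 4444.8 / 1200 = 3.704 kW

3.704 kW


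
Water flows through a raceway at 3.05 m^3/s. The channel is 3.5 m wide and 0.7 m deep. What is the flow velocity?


Cross-sectional area = W * d = 3.5 * 0.7 = 2.45 m^2
Velocity = Q / A = 3.05 / 2.45 = 1.2449 m/s

1.2449 m/s


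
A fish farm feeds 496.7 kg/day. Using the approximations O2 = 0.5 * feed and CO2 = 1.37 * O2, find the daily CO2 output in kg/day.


O2 = 496.7 * 0.5 = 248.35
CO2 = 248.35 * 1.37 = 340.2395

340.2395 kg/day


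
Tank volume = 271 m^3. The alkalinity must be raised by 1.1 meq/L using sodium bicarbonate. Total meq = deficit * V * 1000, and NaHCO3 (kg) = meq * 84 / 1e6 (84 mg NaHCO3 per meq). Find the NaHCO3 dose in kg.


Tank volume in L = 271 m^3 * 1000 = 271000 L
Total meq required = 1.1 meq/L * 271000 L = 298100 meq
NaHCO3 mass = 298100 meq * 84 mg/meq / 1e6 = 25.0404 kg

25.0404 kg


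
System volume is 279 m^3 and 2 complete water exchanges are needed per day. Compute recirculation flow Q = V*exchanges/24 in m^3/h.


Daily recirculation volume = 279 m^3 * 2 = 558 m^3/day
Flow rate Q = daily volume / 24 h = 558 / 24 = 23.25 m^3/h

23.25 m^3/h


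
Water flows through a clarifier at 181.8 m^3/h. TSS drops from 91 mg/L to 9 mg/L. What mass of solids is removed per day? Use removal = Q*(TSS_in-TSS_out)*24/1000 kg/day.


Concentration drop: TSS_in - TSS_out = 91 - 9 = 82 mg/L
Hourly solids removed = Q * dTSS = 181.8 m^3/h * 82 mg/L = 14907.6 g/h  (m^3/h * mg/L = g/h)
Daily solids removed = 14907.6 * 24 = 357782.4 g/day
Convert g to kg: 357782.4 / 1000 = 357.7824 kg/day

357.7824 kg/day


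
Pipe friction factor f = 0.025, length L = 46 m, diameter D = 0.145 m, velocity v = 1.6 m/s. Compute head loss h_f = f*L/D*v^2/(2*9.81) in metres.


v^2 = 1.6^2 = 2.56 m^2/s^2
L/D = 46/0.145 = 317.24138
h_f = f*(L/D)*v^2/(2g) = 0.025 * 317.24138 * 2.56 / 19.62 = 1.03483 m

1.03483 m


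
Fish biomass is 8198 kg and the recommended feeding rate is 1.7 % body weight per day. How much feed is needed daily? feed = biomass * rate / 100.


Feeding rate fraction = 1.7% / 100 = 0.017
Daily feed = 8198 kg * 0.017 = 139.366 kg/day

139.366 kg/day


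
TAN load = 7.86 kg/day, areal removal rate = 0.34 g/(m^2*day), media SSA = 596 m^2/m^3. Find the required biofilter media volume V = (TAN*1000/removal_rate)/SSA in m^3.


A = 7.86*1000 / 0.34 = 23117.647 m^2
V = 23117.647 / 596 = 38.788

38.788 m^3


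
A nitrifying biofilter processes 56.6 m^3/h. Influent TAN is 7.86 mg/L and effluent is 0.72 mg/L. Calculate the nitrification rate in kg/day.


Concentration drop: TAN_in - TAN_out = 7.86 - 0.72 = 7.14 mg/L
Hourly TAN removed = Q * dTAN = 56.6 m^3/h * 7.14 mg/L = 404.124 g/h  (m^3/h * mg/L = g/h)
Daily TAN removed = 404.124 * 24 = 9698.976 g/day
Convert to kg/day: 9698.976 / 1000 = 9.698976 kg/day

9.698976 kg/day


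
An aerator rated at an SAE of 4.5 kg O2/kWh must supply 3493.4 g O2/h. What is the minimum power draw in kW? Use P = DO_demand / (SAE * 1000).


SAE in g O2/kWh = 4.5 * 1000 = 4500 g/kWh
P = DO_demand / SAE_g = 3493.4 / 4500 = 0.776311 kW

0.776311 kW


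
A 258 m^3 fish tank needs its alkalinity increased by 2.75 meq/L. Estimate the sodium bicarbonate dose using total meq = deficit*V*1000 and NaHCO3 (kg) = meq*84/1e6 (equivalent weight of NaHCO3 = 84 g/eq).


Tank volume in L = 258 m^3 * 1000 = 258000 L
Total meq required = 2.75 meq/L * 258000 L = 709500 meq
NaHCO3 mass = 709500 meq * 84 mg/meq / 1e6 = 59.598 kg

59.598 kg


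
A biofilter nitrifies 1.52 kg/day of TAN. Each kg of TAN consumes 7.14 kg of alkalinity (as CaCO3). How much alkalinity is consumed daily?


Alkalinity factor: 7.14 kg CaCO3 consumed per kg TAN nitrified
alk = 1.52 kg TAN * 7.14 = 10.8528 kg CaCO3/day

10.8528 kg CaCO3/day


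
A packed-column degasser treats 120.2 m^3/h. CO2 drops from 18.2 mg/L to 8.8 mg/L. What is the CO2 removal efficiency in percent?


CO2_out / CO2_in = 8.8 / 18.2 = 0.48351648
Fraction remaining = 0.48351648
efficiency = (1 - 0.48351648) * 100 = 51.6484 %

51.6484 %


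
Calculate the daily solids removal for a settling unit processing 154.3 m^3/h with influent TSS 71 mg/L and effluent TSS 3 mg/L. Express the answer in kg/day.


Concentration drop: TSS_in - TSS_out = 71 - 3 = 68 mg/L
Hourly solids removed = Q * dTSS = 154.3 m^3/h * 68 mg/L = 10492.4 g/h  (m^3/h * mg/L = g/h)
Daily solids removed = 10492.4 * 24 = 251817.6 g/day
Convert g to kg: 251817.6 / 1000 = 251.8176 kg/day

251.8176 kg/day


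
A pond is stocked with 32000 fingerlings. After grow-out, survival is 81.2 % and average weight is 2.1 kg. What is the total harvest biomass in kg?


Survivors = 32000 * 81.2/100 = 25984 fish
Harvest biomass = survivors * W_f = 25984 * 2.1 = 54566.4 kg

54566.4 kg


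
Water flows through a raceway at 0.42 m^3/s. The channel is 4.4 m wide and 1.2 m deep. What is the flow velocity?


Cross-sectional area = W * d = 4.4 * 1.2 = 5.28 m^2
Velocity = Q / A = 0.42 / 5.28 = 0.0795455 m/s

0.0795455 m/s


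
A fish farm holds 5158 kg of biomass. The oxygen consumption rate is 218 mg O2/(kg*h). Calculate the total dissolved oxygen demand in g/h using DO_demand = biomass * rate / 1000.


Total O2 consumption (mg/h) = 5158 kg * 218 mg/(kg*h) = 1124444 mg/h
Convert to g/h: 1124444 / 1000 = 1124.444 g/h

1124.444 g/h


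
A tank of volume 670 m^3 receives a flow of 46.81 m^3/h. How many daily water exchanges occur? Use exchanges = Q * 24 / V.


Daily flow volume = 46.81 m^3/h * 24 h = 1123.44 m^3/day
Exchanges = daily flow / tank volume = 1123.44 / 670 = 1.67678 exchanges/day

1.67678 exchanges/day


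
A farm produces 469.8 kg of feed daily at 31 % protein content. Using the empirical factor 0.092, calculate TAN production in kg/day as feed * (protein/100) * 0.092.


Protein in feed = 469.8 * 31/100 = 145.638 kg/day
TAN = protein * 0.092 = 145.638 * 0.092 = 13.398696 kg/day

13.398696 kg/day


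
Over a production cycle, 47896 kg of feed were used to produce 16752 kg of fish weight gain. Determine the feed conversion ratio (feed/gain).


FCR = feed consumed / weight gained
FCR = 47896 kg / 16752 kg = 2.85912

2.85912


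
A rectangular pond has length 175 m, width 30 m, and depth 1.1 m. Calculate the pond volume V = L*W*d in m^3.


Base area = L * W = 175 * 30 = 5250 m^2
Volume = area * depth = 5250 * 1.1 = 5775 m^3

5775 m^3


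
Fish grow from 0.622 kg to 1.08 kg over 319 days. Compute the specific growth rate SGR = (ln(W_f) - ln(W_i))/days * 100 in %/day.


ln(W_f) = ln(1.08) = 0.076961041
ln(W_i) = ln(0.622) = -0.47481519
ln(W_f) - ln(W_i) = 0.076961041 - -0.47481519 = 0.55177623
SGR = 0.55177623 / 319 * 100 = 0.172971 %/day

0.172971 %/day


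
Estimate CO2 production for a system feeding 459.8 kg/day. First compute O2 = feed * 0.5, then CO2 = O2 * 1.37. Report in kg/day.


O2 = 459.8 * 0.5 = 229.9
CO2 = 229.9 * 1.37 = 314.963

314.963 kg/day


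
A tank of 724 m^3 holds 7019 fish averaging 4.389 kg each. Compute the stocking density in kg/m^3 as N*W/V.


Total biomass = 7019 fish * 4.389 kg = 30806.391 kg
Density = total biomass / volume = 30806.391 / 724 = 42.5503 kg/m^3

42.5503 kg/m^3


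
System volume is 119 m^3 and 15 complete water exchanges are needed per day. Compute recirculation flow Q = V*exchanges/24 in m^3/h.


Daily recirculation volume = 119 m^3 * 15 = 1785 m^3/day
Flow rate Q = daily volume / 24 h = 1785 / 24 = 74.375 m^3/h

74.375 m^3/h


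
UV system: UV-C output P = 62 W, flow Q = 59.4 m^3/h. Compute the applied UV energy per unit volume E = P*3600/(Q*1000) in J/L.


Energy delivered per hour = 62 W * 3600 s = 223200 J/h
Volume treated per hour = 59.4 m^3/h * 1000 = 59400 L/h
dose = 223200 / 59400 = 3.75758 J/L

3.75758 J/L


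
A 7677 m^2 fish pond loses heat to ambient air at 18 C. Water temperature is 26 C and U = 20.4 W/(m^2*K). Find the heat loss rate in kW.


Temperature difference dT = 26 - 18 = 8 K
Heat loss (W) = U * A * dT = 20.4 * 7677 * 8 = 1252886.4 W
Convert to kW: 1252886.4 / 1000 = 1252.8864 kW

1252.8864 kW


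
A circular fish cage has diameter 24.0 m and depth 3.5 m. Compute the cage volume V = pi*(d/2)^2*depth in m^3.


r = d/2 = 24.0/2 = 12 m
Base area = pi*r^2 = pi*12^2 = 452.38934 m^2
Volume = 452.38934 * 3.5 = 1583.36 m^3

1583.36 m^3


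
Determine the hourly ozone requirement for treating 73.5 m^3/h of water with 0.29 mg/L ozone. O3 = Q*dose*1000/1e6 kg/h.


O3 demand (mg/h) = Q * dose * 1000 = 73.5 * 0.29 * 1000 = 21315 mg/h
Convert mg to kg: 21315 / 1e6 = 0.021315 kg/h

0.021315 kg/h


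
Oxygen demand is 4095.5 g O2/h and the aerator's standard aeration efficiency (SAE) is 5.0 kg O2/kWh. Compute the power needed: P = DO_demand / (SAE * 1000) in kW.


SAE in g O2/kWh = 5.0 * 1000 = 5000 g/kWh
P = DO_demand / SAE_g = 4095.5 / 5000 = 0.8191 kW

0.8191 kW


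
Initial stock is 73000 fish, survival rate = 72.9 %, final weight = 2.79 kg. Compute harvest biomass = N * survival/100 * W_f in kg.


Survivors = 73000 * 72.9/100 = 53217 fish
Harvest biomass = survivors * W_f = 53217 * 2.79 = 148475.43 kg

148475.43 kg


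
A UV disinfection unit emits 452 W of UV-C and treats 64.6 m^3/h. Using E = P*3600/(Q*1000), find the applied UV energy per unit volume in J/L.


Energy delivered per hour = 452 W * 3600 s = 1627200 J/h
Volume treated per hour = 64.6 m^3/h * 1000 = 64600 L/h
dose = 1627200 / 64600 = 25.1889 J/L

25.1889 J/L


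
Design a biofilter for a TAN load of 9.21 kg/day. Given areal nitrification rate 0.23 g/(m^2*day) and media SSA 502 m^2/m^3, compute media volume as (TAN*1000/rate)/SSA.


A = 9.21*1000 / 0.23 = 40043.478 m^2
V = 40043.478 / 502 = 79.7679

79.7679 m^3


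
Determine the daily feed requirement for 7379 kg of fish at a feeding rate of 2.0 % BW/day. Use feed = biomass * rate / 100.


Feeding rate fraction = 2.0% / 100 = 0.02
Daily feed = 7379 kg * 0.02 = 147.58 kg/day

147.58 kg/day


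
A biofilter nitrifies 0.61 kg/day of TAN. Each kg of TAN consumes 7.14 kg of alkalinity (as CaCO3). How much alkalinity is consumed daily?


Alkalinity factor: 7.14 kg CaCO3 consumed per kg TAN nitrified
alk = 0.61 kg TAN * 7.14 = 4.3554 kg CaCO3/day

4.3554 kg CaCO3/day


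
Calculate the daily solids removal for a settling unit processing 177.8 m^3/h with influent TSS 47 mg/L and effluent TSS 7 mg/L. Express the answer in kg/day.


Concentration drop: TSS_in - TSS_out = 47 - 7 = 40 mg/L
Hourly solids removed = Q * dTSS = 177.8 m^3/h * 40 mg/L = 7112 g/h  (m^3/h * mg/L = g/h)
Daily solids removed = 7112 * 24 = 170688 g/day
Convert g to kg: 170688 / 1000 = 170.688 kg/day

170.688 kg/day


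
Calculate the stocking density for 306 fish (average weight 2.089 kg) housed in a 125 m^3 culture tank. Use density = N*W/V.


Total biomass = 306 fish * 2.089 kg = 639.234 kg
Density = total biomass / volume = 639.234 / 125 = 5.11387 kg/m^3

5.11387 kg/m^3


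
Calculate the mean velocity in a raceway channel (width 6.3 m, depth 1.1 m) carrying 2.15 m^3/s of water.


Cross-sectional area = W * d = 6.3 * 1.1 = 6.93 m^2
Velocity = Q / A = 2.15 / 6.93 = 0.310245 m/s

0.310245 m/s


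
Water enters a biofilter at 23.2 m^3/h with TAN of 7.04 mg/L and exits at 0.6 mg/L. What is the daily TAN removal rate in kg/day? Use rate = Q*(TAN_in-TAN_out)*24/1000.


Concentration drop: TAN_in - TAN_out = 7.04 - 0.6 = 6.44 mg/L
Hourly TAN removed = Q * dTAN = 23.2 m^3/h * 6.44 mg/L = 149.408 g/h  (m^3/h * mg/L = g/h)
Daily TAN removed = 149.408 * 24 = 3585.792 g/day
Convert to kg/day: 3585.792 / 1000 = 3.585792 kg/day

3.585792 kg/day


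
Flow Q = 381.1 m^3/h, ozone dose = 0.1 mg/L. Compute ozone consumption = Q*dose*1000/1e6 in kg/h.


O3 demand (mg/h) = Q * dose * 1000 = 381.1 * 0.1 * 1000 = 38110 mg/h
Convert mg to kg: 38110 / 1e6 = 0.03811 kg/h

0.03811 kg/h


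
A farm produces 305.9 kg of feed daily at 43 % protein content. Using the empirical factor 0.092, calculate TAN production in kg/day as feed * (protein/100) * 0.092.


Protein in feed = 305.9 * 43/100 = 131.537 kg/day
TAN = protein * 0.092 = 131.537 * 0.092 = 12.101404 kg/day

12.101404 kg/day


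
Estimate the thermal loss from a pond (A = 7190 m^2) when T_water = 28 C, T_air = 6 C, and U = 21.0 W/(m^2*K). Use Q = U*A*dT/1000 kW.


Temperature difference dT = 28 - 6 = 22 K
Heat loss (W) = U * A * dT = 21.0 * 7190 * 22 = 3321780 W
Convert to kW: 3321780 / 1000 = 3321.78 kW

3321.78 kW


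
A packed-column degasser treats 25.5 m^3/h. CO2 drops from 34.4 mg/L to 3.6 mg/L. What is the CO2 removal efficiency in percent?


CO2_out / CO2_in = 3.6 / 34.4 = 0.10465116
Fraction remaining = 0.10465116
efficiency = (1 - 0.10465116) * 100 = 89.5349 %

89.5349 %


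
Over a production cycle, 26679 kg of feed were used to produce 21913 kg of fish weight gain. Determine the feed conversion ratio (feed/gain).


FCR = feed consumed / weight gained
FCR = 26679 kg / 21913 kg = 1.2175

1.2175


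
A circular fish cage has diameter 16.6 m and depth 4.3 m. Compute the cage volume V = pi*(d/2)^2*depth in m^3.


r = d/2 = 16.6/2 = 8.3 m
Base area = pi*r^2 = pi*8.3^2 = 216.42432 m^2
Volume = 216.42432 * 4.3 = 930.625 m^3

930.625 m^3


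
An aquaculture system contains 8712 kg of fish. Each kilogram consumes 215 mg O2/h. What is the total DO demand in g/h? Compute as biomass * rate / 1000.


Total O2 consumption (mg/h) = 8712 kg * 215 mg/(kg*h) = 1873080 mg/h
Convert to g/h: 1873080 / 1000 = 1873.08 g/h

1873.08 g/h


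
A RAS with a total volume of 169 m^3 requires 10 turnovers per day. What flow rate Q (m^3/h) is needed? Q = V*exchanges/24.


Daily recirculation volume = 169 m^3 * 10 = 1690 m^3/day
Flow rate Q = daily volume / 24 h = 1690 / 24 = 70.4167 m^3/h

70.4167 m^3/h


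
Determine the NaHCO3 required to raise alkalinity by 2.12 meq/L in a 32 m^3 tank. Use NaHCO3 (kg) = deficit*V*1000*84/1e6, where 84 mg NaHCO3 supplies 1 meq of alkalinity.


Tank volume in L = 32 m^3 * 1000 = 32000 L
Total meq required = 2.12 meq/L * 32000 L = 67840 meq
NaHCO3 mass = 67840 meq * 84 mg/meq / 1e6 = 5.69856 kg

5.69856 kg


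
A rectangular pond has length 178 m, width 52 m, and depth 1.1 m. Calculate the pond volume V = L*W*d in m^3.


Base area = L * W = 178 * 52 = 9256 m^2
Volume = area * depth = 9256 * 1.1 = 10181.6 m^3

10181.6 m^3


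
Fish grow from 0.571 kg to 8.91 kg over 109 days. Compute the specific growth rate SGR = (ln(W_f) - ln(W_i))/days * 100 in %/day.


ln(W_f) = ln(8.91) = 2.1871742
ln(W_i) = ln(0.571) = -0.56036607
ln(W_f) - ln(W_i) = 2.1871742 - -0.56036607 = 2.7475403
SGR = 2.7475403 / 109 * 100 = 2.52068 %/day

2.52068 %/day


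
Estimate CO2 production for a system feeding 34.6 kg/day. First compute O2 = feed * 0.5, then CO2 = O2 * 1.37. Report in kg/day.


O2 = 34.6 * 0.5 = 17.3
CO2 = 17.3 * 1.37 = 23.701

23.701 kg/day


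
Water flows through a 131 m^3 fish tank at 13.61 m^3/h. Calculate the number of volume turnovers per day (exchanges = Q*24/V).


Daily flow volume = 13.61 m^3/h * 24 h = 326.64 m^3/day
Exchanges = daily flow / tank volume = 326.64 / 131 = 2.49344 exchanges/day

2.49344 exchanges/day


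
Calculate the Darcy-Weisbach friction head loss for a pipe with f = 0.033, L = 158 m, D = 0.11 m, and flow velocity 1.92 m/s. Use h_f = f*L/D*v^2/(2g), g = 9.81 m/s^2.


v^2 = 1.92^2 = 3.6864 m^2/s^2
L/D = 158/0.11 = 1436.3636
h_f = f*(L/D)*v^2/(2g) = 0.033 * 1436.3636 * 3.6864 / 19.62 = 8.90598 m

8.90598 m
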